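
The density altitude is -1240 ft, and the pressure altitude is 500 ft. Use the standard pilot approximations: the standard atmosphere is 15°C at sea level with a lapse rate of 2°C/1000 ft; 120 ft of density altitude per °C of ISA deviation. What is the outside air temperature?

Density altitude − pressure altitude = -1240 − 500 = -1740 ft.
At 120 ft/°C that is an ISA deviation of -1740/120 = -14.5°C.
ISA temperature at 500 ft = 15 − 2 × (500/1000) = 14°C.
OAT = ISA + deviation = 14 + (-14.5) = -0.5°C.

-0.5°C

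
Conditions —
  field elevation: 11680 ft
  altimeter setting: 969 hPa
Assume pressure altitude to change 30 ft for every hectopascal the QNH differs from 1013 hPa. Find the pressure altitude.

13000 ft

Pressure correction = (1013 − 969) × 30 = +1320 ft.
Pressure altitude = 11680 + (+1320) = 13000 ft.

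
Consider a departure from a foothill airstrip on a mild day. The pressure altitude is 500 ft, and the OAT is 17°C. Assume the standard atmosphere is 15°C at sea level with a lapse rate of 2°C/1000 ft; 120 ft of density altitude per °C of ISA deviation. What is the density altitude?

ISA temperature at 500 ft = 15 − 2 × (500/1000) = 14°C.
ISA deviation = 17 − 14 = +3°C.
Density altitude = 500 + 120 × (3) = 500 + (+360) = 860 ft.

860 ft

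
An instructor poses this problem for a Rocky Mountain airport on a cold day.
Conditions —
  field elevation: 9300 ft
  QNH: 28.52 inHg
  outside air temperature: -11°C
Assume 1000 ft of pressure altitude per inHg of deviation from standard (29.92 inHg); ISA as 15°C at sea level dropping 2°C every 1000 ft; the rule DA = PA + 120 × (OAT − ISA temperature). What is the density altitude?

10148 ft

Pressure altitude = 9300 + (29.92 − 28.52) × 1000 = 9300 + (+1400) = 10700 ft.
ISA temperature at 10700 ft = 15 − 2 × (10700/1000) = -6.4°C.
ISA deviation = -11 − (-6.4) = -4.6°C.
Density altitude = 10700 + 120 × (-4.6) = 10148 ft.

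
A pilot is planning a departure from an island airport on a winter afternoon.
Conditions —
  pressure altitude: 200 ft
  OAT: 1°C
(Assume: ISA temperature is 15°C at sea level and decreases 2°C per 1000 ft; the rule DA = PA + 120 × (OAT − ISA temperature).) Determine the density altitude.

-1432 ft

ISA temperature at 200 ft = 15 − 2 × (200/1000) = 14.6°C.
ISA deviation = 1 − 14.6 = -13.6°C.
Density altitude = 200 + 120 × (-13.6) = 200 + (-1632) = -1432 ft.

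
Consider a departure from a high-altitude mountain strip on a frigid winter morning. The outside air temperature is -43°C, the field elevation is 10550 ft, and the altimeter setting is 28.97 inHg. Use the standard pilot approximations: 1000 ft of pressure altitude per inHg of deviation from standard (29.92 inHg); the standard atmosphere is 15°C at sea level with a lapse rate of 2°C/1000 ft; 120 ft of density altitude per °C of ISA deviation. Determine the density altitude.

Pressure altitude = 10550 + (29.92 − 28.97) × 1000 = 10550 + (+950) = 11500 ft.
ISA temperature at 11500 ft = 15 − 2 × (11500/1000) = -8°C.
ISA deviation = -43 − (-8) = -35°C.
Density altitude = 11500 + 120 × (-35) = 7300 ft.

7300 ft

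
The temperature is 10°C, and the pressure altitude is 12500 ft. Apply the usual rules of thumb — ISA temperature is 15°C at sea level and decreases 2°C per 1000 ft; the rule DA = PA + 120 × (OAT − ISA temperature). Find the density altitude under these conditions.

14900 ft

ISA temperature at 12500 ft = 15 − 2 × (12500/1000) = -10°C.
ISA deviation = 10 − (-10) = +20°C.
Density altitude = 12500 + 120 × (20) = 12500 + (+2400) = 14900 ft.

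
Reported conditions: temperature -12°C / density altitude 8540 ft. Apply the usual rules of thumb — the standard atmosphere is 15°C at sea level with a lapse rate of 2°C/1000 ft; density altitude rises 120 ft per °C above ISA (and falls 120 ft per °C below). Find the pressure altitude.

9500 ft

DA = PA + 120 × (OAT − (15 − 2·PA/1000)) = PA + 120·OAT − 1800 + 0.24·PA = 1.24·PA + 120·OAT − 1800.
So 1.24·PA = 8540 − 120 × (-12) + 1800 = 11780.
PA = 11780 / 1.24 = 9500 ft.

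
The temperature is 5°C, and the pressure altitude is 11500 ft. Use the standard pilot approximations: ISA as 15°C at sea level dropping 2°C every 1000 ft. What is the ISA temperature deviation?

ISA temperature at 11500 ft = 15 − 2 × (11500/1000) = -8°C.
Deviation = OAT − ISA = 5 − (-8) = +13°C.

ISA+13°C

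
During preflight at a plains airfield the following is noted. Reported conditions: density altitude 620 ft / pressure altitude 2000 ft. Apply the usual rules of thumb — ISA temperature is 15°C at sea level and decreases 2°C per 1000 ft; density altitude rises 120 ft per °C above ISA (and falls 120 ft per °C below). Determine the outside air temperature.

-0.5°C

Density altitude − pressure altitude = 620 − 2000 = -1380 ft.
At 120 ft/°C that is an ISA deviation of -1380/120 = -11.5°C.
ISA temperature at 2000 ft = 15 − 2 × (2000/1000) = 11°C.
OAT = ISA + deviation = 11 + (-11.5) = -0.5°C.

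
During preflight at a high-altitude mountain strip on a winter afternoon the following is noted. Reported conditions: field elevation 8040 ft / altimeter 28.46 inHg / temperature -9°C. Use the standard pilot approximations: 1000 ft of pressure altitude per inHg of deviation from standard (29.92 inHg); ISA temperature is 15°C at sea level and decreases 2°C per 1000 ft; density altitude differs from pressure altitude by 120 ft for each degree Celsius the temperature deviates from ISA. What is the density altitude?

8900 ft

Pressure altitude = 8040 + (29.92 − 28.46) × 1000 = 8040 + (+1460) = 9500 ft.
ISA temperature at 9500 ft = 15 − 2 × (9500/1000) = -4°C.
ISA deviation = -9 − (-4) = -5°C.
Density altitude = 9500 + 120 × (-5) = 8900 ft.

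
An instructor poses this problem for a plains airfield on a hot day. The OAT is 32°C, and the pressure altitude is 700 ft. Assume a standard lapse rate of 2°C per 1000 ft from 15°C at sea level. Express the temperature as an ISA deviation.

ISA temperature at 700 ft = 15 − 2 × (700/1000) = 13.6°C.
Deviation = OAT − ISA = 32 − 13.6 = +18.4°C.

ISA+18.4°C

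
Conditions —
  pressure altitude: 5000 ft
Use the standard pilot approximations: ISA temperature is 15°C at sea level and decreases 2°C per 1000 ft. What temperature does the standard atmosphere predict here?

ISA temperature = 15 − 2 × (5000/1000) = 15 − 10 = 5°C.

5°C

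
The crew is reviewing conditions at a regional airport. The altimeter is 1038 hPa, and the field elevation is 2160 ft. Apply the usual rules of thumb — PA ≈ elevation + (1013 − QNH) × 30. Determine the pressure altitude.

1410 ft

Pressure correction = (1013 − 1038) × 30 = -750 ft.
Pressure altitude = 2160 + (-750) = 1410 ft.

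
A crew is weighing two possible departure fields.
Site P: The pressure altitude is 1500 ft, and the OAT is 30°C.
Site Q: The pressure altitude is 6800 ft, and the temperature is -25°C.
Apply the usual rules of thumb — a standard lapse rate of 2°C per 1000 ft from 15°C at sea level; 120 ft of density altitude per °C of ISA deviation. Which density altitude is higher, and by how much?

Site P by 28 ft

Site P: ISA temp = 12°C, deviation +18°C, DA = 1500 + 120 × 18 = 3660 ft.
Site Q: ISA temp = 1.4°C, deviation -26.4°C, DA = 6800 + 120 × (-26.4) = 3632 ft.
Site P is higher by 3660 − 3632 = 28 ft.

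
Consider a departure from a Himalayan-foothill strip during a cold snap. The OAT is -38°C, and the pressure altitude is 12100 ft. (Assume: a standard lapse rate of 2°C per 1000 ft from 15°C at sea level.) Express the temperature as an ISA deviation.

ISA-28.8°C

ISA temperature at 12100 ft = 15 − 2 × (12100/1000) = -9.2°C.
Deviation = OAT − ISA = -38 − (-9.2) = -28.8°C.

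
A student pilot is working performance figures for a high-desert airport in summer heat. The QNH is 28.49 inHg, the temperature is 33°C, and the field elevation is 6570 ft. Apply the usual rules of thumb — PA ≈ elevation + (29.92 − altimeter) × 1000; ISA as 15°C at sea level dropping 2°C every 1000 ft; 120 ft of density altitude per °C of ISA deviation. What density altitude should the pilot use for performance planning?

12080 ft

Pressure altitude = 6570 + (29.92 − 28.49) × 1000 = 6570 + (+1430) = 8000 ft.
ISA temperature at 8000 ft = 15 − 2 × (8000/1000) = -1°C.
ISA deviation = 33 − (-1) = +34°C.
Density altitude = 8000 + 120 × (34) = 12080 ft.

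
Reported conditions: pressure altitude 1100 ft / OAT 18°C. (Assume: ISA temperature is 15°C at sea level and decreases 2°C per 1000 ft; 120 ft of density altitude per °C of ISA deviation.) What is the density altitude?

ISA temperature at 1100 ft = 15 − 2 × (1100/1000) = 12.8°C.
ISA deviation = 18 − 12.8 = +5.2°C.
Density altitude = 1100 + 120 × (5.2) = 1100 + (+624) = 1724 ft.

1724 ft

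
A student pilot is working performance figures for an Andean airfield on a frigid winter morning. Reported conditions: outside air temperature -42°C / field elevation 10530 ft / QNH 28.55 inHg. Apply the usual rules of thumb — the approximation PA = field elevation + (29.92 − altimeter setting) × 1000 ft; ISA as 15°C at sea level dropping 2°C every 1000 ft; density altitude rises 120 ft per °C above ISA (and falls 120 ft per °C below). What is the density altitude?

7916 ft

Pressure altitude = 10530 + (29.92 − 28.55) × 1000 = 10530 + (+1370) = 11900 ft.
ISA temperature at 11900 ft = 15 − 2 × (11900/1000) = -8.8°C.
ISA deviation = -42 − (-8.8) = -33.2°C.
Density altitude = 11900 + 120 × (-33.2) = 7916 ft.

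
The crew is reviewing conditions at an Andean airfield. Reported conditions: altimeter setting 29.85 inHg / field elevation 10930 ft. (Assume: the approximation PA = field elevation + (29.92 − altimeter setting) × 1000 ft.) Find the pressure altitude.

Pressure correction = (29.92 − 29.85) × 1000 = +70 ft.
Pressure altitude = 10930 + (+70) = 11000 ft.

11000 ft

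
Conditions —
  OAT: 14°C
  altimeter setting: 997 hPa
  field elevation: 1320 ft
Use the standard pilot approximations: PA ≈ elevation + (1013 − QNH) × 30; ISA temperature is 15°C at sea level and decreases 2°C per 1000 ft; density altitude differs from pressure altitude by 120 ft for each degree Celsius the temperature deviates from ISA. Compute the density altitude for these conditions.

Pressure altitude = 1320 + (1013 − 997) × 30 = 1320 + (+480) = 1800 ft.
ISA temperature at 1800 ft = 15 − 2 × (1800/1000) = 11.4°C.
ISA deviation = 14 − 11.4 = +2.6°C.
Density altitude = 1800 + 120 × (2.6) = 2112 ft.

2112 ft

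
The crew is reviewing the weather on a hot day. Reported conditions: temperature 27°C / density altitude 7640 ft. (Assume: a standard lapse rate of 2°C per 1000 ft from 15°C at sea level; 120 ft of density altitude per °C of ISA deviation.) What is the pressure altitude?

DA = PA + 120 × (OAT − (15 − 2·PA/1000)) = PA + 120·OAT − 1800 + 0.24·PA = 1.24·PA + 120·OAT − 1800.
So 1.24·PA = 7640 − 120 × 27 + 1800 = 6200.
PA = 6200 / 1.24 = 5000 ft.

5000 ft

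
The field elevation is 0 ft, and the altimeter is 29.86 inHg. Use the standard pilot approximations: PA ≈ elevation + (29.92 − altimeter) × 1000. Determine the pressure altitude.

Pressure correction = (29.92 − 29.86) × 1000 = +60 ft.
Pressure altitude = 0 + (+60) = 60 ft.

60 ft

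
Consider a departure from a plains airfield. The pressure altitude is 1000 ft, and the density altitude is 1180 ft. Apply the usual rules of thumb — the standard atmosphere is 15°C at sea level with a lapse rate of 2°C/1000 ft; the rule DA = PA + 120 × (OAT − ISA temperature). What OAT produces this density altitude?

14.5°C

Density altitude − pressure altitude = 1180 − 1000 = +180 ft.
At 120 ft/°C that is an ISA deviation of 180/120 = +1.5°C.
ISA temperature at 1000 ft = 15 − 2 × (1000/1000) = 13°C.
OAT = ISA + deviation = 13 + (+1.5) = 14.5°C.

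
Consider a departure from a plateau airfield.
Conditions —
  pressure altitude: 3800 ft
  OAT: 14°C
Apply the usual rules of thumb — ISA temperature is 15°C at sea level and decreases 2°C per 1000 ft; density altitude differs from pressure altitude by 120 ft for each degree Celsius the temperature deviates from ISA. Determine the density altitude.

4592 ft

ISA temperature at 3800 ft = 15 − 2 × (3800/1000) = 7.4°C.
ISA deviation = 14 − 7.4 = +6.6°C.
Density altitude = 3800 + 120 × (6.6) = 3800 + (+792) = 4592 ft.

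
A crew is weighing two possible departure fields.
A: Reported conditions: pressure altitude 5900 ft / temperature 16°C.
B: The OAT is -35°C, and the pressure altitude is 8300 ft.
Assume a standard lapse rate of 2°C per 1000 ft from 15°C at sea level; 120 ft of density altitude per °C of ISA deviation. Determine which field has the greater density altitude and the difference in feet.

A by 3144 ft

A: ISA temp = 3.2°C, deviation +12.8°C, DA = 5900 + 120 × 12.8 = 7436 ft.
B: ISA temp = -1.6°C, deviation -33.4°C, DA = 8300 + 120 × (-33.4) = 4292 ft.
A is higher by 7436 − 4292 = 3144 ft.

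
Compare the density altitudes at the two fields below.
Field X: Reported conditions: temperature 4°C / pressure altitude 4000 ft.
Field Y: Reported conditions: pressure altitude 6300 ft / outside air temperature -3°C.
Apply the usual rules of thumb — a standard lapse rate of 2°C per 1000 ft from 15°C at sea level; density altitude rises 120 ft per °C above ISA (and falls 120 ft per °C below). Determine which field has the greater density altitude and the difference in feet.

Field Y by 2012 ft

Field X: ISA temp = 7°C, deviation -3°C, DA = 4000 + 120 × (-3) = 3640 ft.
Field Y: ISA temp = 2.4°C, deviation -5.4°C, DA = 6300 + 120 × (-5.4) = 5652 ft.
Field Y is higher by 5652 − 3640 = 2012 ft.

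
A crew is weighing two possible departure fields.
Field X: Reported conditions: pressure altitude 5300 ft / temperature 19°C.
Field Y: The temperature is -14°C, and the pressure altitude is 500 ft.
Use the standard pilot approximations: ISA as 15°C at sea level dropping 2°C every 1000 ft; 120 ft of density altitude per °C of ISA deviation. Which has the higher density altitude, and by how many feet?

Field X by 9912 ft

Field X: ISA temp = 4.4°C, deviation +14.6°C, DA = 5300 + 120 × 14.6 = 7052 ft.
Field Y: ISA temp = 14°C, deviation -28°C, DA = 500 + 120 × (-28) = -2860 ft.
Field X is higher by 7052 − (-2860) = 9912 ft.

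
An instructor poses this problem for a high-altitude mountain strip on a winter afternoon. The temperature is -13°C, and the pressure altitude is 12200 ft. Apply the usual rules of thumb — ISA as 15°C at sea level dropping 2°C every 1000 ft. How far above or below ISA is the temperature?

ISA temperature at 12200 ft = 15 − 2 × (12200/1000) = -9.4°C.
Deviation = OAT − ISA = -13 − (-9.4) = -3.6°C.

ISA-3.6°C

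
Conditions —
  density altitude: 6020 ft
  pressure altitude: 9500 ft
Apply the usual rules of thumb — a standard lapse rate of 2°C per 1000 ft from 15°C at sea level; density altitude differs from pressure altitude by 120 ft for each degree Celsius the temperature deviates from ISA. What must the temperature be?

Density altitude − pressure altitude = 6020 − 9500 = -3480 ft.
At 120 ft/°C that is an ISA deviation of -3480/120 = -29°C.
ISA temperature at 9500 ft = 15 − 2 × (9500/1000) = -4°C.
OAT = ISA + deviation = -4 + (-29) = -33°C.

-33°C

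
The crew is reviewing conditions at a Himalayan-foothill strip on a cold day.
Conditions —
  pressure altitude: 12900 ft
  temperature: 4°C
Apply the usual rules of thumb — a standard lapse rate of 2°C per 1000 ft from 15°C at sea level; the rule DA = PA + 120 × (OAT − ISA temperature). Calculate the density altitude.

14676 ft

ISA temperature at 12900 ft = 15 − 2 × (12900/1000) = -10.8°C.
ISA deviation = 4 − (-10.8) = +14.8°C.
Density altitude = 12900 + 120 × (14.8) = 12900 + (+1776) = 14676 ft.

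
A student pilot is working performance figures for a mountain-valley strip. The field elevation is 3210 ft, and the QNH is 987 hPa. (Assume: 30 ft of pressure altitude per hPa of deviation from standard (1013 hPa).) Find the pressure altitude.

Pressure correction = (1013 − 987) × 30 = +780 ft.
Pressure altitude = 3210 + (+780) = 3990 ft.

3990 ft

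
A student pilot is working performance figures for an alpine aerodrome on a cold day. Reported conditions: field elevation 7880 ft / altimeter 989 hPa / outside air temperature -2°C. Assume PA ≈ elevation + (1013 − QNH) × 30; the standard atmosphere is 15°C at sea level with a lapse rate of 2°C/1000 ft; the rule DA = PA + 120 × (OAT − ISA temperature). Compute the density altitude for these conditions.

Pressure altitude = 7880 + (1013 − 989) × 30 = 7880 + (+720) = 8600 ft.
ISA temperature at 8600 ft = 15 − 2 × (8600/1000) = -2.2°C.
ISA deviation = -2 − (-2.2) = +0.2°C.
Density altitude = 8600 + 120 × (0.2) = 8624 ft.

8624 ft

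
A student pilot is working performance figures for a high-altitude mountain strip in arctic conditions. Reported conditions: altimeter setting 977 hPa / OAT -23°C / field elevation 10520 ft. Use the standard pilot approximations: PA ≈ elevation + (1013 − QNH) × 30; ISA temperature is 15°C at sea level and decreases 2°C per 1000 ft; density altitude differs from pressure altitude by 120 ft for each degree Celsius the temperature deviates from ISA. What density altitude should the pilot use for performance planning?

9824 ft

Pressure altitude = 10520 + (1013 − 977) × 30 = 10520 + (+1080) = 11600 ft.
ISA temperature at 11600 ft = 15 − 2 × (11600/1000) = -8.2°C.
ISA deviation = -23 − (-8.2) = -14.8°C.
Density altitude = 11600 + 120 × (-14.8) = 9824 ft.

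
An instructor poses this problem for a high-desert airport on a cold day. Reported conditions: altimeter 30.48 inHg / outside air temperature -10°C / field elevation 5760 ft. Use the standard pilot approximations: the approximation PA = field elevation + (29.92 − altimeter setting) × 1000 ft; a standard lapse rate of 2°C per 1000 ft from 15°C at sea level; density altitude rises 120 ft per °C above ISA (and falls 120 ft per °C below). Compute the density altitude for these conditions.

3448 ft

Pressure altitude = 5760 + (29.92 − 30.48) × 1000 = 5760 + (-560) = 5200 ft.
ISA temperature at 5200 ft = 15 − 2 × (5200/1000) = 4.6°C.
ISA deviation = -10 − 4.6 = -14.6°C.
Density altitude = 5200 + 120 × (-14.6) = 3448 ft.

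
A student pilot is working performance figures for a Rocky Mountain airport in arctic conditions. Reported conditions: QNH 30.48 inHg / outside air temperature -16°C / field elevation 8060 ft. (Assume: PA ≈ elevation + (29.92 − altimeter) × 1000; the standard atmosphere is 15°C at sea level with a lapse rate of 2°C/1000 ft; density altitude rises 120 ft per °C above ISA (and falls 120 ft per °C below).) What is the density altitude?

Pressure altitude = 8060 + (29.92 − 30.48) × 1000 = 8060 + (-560) = 7500 ft.
ISA temperature at 7500 ft = 15 − 2 × (7500/1000) = 0°C.
ISA deviation = -16 − 0 = -16°C.
Density altitude = 7500 + 120 × (-16) = 5580 ft.

5580 ft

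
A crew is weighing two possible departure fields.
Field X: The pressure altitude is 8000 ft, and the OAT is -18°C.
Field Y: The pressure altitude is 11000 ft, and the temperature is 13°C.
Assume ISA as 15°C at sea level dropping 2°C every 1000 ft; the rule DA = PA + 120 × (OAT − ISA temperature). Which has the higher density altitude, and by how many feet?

Field X: ISA temp = -1°C, deviation -17°C, DA = 8000 + 120 × (-17) = 5960 ft.
Field Y: ISA temp = -7°C, deviation +20°C, DA = 11000 + 120 × 20 = 13400 ft.
Field Y is higher by 13400 − 5960 = 7440 ft.

Field Y by 7440 ft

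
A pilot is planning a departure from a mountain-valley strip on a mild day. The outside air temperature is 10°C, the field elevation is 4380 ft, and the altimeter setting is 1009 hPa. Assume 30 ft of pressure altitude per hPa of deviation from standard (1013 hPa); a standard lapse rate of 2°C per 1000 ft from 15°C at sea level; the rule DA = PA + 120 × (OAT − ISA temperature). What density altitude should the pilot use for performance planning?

4980 ft

Pressure altitude = 4380 + (1013 − 1009) × 30 = 4380 + (+120) = 4500 ft.
ISA temperature at 4500 ft = 15 − 2 × (4500/1000) = 6°C.
ISA deviation = 10 − 6 = +4°C.
Density altitude = 4500 + 120 × (4) = 4980 ft.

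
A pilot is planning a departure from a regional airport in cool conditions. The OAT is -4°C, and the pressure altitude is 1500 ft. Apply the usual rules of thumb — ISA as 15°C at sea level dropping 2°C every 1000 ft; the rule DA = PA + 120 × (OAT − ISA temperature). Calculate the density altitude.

-420 ft

ISA temperature at 1500 ft = 15 − 2 × (1500/1000) = 12°C.
ISA deviation = -4 − 12 = -16°C.
Density altitude = 1500 + 120 × (-16) = 1500 + (-1920) = -420 ft.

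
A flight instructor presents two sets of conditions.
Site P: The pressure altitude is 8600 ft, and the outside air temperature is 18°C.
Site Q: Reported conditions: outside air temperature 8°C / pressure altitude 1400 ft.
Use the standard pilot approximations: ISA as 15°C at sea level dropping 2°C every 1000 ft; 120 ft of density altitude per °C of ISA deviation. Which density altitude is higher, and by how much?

Site P: ISA temp = -2.2°C, deviation +20.2°C, DA = 8600 + 120 × 20.2 = 11024 ft.
Site Q: ISA temp = 12.2°C, deviation -4.2°C, DA = 1400 + 120 × (-4.2) = 896 ft.
Site P is higher by 11024 − 896 = 10128 ft.

Site P by 10128 ft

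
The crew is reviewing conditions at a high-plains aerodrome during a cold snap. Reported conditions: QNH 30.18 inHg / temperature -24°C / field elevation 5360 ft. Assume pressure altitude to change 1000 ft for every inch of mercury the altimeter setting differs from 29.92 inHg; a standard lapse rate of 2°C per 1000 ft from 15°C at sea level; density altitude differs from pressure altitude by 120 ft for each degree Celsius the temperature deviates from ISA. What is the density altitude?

Pressure altitude = 5360 + (29.92 − 30.18) × 1000 = 5360 + (-260) = 5100 ft.
ISA temperature at 5100 ft = 15 − 2 × (5100/1000) = 4.8°C.
ISA deviation = -24 − 4.8 = -28.8°C.
Density altitude = 5100 + 120 × (-28.8) = 1644 ft.

1644 ft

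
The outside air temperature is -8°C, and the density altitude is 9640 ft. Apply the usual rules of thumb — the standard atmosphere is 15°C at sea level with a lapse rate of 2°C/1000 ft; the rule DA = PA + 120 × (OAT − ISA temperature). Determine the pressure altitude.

10000 ft

DA = PA + 120 × (OAT − (15 − 2·PA/1000)) = PA + 120·OAT − 1800 + 0.24·PA = 1.24·PA + 120·OAT − 1800.
So 1.24·PA = 9640 − 120 × (-8) + 1800 = 12400.
PA = 12400 / 1.24 = 10000 ft.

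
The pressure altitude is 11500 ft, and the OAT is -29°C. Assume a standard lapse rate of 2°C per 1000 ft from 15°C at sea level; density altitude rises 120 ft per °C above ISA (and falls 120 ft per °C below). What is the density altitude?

8980 ft

ISA temperature at 11500 ft = 15 − 2 × (11500/1000) = -8°C.
ISA deviation = -29 − (-8) = -21°C.
Density altitude = 11500 + 120 × (-21) = 11500 + (-2520) = 8980 ft.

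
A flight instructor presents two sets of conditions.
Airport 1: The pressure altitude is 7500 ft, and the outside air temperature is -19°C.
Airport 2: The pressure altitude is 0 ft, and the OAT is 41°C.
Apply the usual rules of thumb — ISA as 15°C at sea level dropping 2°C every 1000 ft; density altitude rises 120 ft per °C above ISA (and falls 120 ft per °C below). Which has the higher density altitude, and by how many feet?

Airport 1: ISA temp = 0°C, deviation -19°C, DA = 7500 + 120 × (-19) = 5220 ft.
Airport 2: ISA temp = 15°C, deviation +26°C, DA = 0 + 120 × 26 = 3120 ft.
Airport 1 is higher by 5220 − 3120 = 2100 ft.

Airport 1 by 2100 ft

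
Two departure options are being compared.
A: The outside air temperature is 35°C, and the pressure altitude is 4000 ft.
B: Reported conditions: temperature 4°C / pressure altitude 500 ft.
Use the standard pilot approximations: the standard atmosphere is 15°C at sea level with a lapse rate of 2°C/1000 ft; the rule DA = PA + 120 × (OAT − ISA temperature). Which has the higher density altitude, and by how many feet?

A by 8060 ft

A: ISA temp = 7°C, deviation +28°C, DA = 4000 + 120 × 28 = 7360 ft.
B: ISA temp = 14°C, deviation -10°C, DA = 500 + 120 × (-10) = -700 ft.
A is higher by 7360 − (-700) = 8060 ft.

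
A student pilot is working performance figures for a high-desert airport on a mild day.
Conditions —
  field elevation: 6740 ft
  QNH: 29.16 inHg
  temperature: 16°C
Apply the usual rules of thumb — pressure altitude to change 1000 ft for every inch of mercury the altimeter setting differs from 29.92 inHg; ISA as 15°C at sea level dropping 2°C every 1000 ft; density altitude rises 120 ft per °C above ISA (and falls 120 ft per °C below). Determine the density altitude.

9420 ft

Pressure altitude = 6740 + (29.92 − 29.16) × 1000 = 6740 + (+760) = 7500 ft.
ISA temperature at 7500 ft = 15 − 2 × (7500/1000) = 0°C.
ISA deviation = 16 − 0 = +16°C.
Density altitude = 7500 + 120 × (16) = 9420 ft.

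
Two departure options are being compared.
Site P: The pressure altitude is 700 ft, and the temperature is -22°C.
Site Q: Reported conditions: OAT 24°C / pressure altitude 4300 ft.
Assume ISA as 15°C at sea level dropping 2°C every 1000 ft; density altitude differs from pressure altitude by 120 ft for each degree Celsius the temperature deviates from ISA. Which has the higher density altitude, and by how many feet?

Site Q by 9984 ft

Site P: ISA temp = 13.6°C, deviation -35.6°C, DA = 700 + 120 × (-35.6) = -3572 ft.
Site Q: ISA temp = 6.4°C, deviation +17.6°C, DA = 4300 + 120 × 17.6 = 6412 ft.
Site Q is higher by 6412 − (-3572) = 9984 ft.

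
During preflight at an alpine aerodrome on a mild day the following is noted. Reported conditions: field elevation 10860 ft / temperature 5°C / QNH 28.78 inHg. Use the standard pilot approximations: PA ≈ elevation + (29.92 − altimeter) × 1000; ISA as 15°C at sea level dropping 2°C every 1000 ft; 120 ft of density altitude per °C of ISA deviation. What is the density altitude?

Pressure altitude = 10860 + (29.92 − 28.78) × 1000 = 10860 + (+1140) = 12000 ft.
ISA temperature at 12000 ft = 15 − 2 × (12000/1000) = -9°C.
ISA deviation = 5 − (-9) = +14°C.
Density altitude = 12000 + 120 × (14) = 13680 ft.

13680 ft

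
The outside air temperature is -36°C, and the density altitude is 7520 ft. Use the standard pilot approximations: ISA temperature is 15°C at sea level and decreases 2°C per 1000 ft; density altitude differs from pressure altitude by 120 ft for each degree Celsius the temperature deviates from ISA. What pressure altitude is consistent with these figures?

11000 ft

DA = PA + 120 × (OAT − (15 − 2·PA/1000)) = PA + 120·OAT − 1800 + 0.24·PA = 1.24·PA + 120·OAT − 1800.
So 1.24·PA = 7520 − 120 × (-36) + 1800 = 13640.
PA = 13640 / 1.24 = 11000 ft.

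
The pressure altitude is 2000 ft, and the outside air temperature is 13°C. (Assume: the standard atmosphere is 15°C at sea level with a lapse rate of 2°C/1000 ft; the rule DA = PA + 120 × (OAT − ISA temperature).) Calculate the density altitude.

2240 ft

ISA temperature at 2000 ft = 15 − 2 × (2000/1000) = 11°C.
ISA deviation = 13 − 11 = +2°C.
Density altitude = 2000 + 120 × (2) = 2000 + (+240) = 2240 ft.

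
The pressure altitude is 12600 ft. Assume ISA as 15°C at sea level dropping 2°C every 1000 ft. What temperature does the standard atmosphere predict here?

-10.2°C

ISA temperature = 15 − 2 × (12600/1000) = 15 − 25.2 = -10.2°C.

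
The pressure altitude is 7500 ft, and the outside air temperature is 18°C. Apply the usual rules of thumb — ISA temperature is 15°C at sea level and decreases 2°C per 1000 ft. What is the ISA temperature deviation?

ISA+18°C

ISA temperature at 7500 ft = 15 − 2 × (7500/1000) = 0°C.
Deviation = OAT − ISA = 18 − 0 = +18°C.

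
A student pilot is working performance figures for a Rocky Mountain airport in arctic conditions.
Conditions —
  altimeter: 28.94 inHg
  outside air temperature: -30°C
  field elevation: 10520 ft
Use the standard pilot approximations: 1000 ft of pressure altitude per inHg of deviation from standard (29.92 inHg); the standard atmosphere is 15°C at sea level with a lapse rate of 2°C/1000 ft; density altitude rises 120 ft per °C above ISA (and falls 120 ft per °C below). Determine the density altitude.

Pressure altitude = 10520 + (29.92 − 28.94) × 1000 = 10520 + (+980) = 11500 ft.
ISA temperature at 11500 ft = 15 − 2 × (11500/1000) = -8°C.
ISA deviation = -30 − (-8) = -22°C.
Density altitude = 11500 + 120 × (-22) = 8860 ft.

8860 ft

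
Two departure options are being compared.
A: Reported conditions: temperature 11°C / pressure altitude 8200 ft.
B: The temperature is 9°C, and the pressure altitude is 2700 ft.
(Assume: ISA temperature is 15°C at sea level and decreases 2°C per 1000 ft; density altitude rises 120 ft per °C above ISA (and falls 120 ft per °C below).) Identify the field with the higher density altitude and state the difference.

A: ISA temp = -1.4°C, deviation +12.4°C, DA = 8200 + 120 × 12.4 = 9688 ft.
B: ISA temp = 9.6°C, deviation -0.6°C, DA = 2700 + 120 × (-0.6) = 2628 ft.
A is higher by 9688 − 2628 = 7060 ft.

A by 7060 ft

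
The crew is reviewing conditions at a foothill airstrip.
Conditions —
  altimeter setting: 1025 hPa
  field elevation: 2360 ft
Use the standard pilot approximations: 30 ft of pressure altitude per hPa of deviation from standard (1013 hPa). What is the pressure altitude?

Pressure correction = (1013 − 1025) × 30 = -360 ft.
Pressure altitude = 2360 + (-360) = 2000 ft.

2000 ft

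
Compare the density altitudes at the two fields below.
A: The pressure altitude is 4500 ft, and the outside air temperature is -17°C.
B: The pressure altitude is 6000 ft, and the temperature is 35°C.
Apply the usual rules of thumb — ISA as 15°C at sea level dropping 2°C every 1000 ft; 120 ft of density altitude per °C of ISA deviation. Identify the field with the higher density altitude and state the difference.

A: ISA temp = 6°C, deviation -23°C, DA = 4500 + 120 × (-23) = 1740 ft.
B: ISA temp = 3°C, deviation +32°C, DA = 6000 + 120 × 32 = 9840 ft.
B is higher by 9840 − 1740 = 8100 ft.

B by 8100 ft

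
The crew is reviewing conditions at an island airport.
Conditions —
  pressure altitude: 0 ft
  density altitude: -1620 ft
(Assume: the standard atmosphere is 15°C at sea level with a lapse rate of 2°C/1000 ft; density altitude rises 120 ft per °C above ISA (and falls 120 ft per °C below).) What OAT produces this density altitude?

Density altitude − pressure altitude = -1620 − 0 = -1620 ft.
At 120 ft/°C that is an ISA deviation of -1620/120 = -13.5°C.
ISA temperature at 0 ft = 15 − 2 × (0/1000) = 15°C.
OAT = ISA + deviation = 15 + (-13.5) = 1.5°C.

1.5°C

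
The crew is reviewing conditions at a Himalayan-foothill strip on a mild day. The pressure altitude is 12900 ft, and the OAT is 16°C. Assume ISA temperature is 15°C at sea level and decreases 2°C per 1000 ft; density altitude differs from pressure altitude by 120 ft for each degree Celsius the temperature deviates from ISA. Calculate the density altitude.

16116 ft

ISA temperature at 12900 ft = 15 − 2 × (12900/1000) = -10.8°C.
ISA deviation = 16 − (-10.8) = +26.8°C.
Density altitude = 12900 + 120 × (26.8) = 12900 + (+3216) = 16116 ft.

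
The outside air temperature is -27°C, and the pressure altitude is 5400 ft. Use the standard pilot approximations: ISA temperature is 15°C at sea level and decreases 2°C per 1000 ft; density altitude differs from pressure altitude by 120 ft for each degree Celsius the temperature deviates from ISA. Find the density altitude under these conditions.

1656 ft

ISA temperature at 5400 ft = 15 − 2 × (5400/1000) = 4.2°C.
ISA deviation = -27 − 4.2 = -31.2°C.
Density altitude = 5400 + 120 × (-31.2) = 5400 + (-3744) = 1656 ft.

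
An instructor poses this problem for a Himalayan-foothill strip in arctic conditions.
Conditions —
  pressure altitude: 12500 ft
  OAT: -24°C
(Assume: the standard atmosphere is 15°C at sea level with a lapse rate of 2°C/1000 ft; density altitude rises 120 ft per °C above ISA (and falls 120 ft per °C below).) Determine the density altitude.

10820 ft

ISA temperature at 12500 ft = 15 − 2 × (12500/1000) = -10°C.
ISA deviation = -24 − (-10) = -14°C.
Density altitude = 12500 + 120 × (-14) = 12500 + (-1680) = 10820 ft.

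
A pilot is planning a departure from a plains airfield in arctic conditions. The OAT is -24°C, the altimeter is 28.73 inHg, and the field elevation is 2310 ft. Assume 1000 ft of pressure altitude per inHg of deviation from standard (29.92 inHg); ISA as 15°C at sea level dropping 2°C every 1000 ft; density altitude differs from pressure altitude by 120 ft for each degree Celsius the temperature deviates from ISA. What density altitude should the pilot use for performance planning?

-340 ft

Pressure altitude = 2310 + (29.92 − 28.73) × 1000 = 2310 + (+1190) = 3500 ft.
ISA temperature at 3500 ft = 15 − 2 × (3500/1000) = 8°C.
ISA deviation = -24 − 8 = -32°C.
Density altitude = 3500 + 120 × (-32) = -340 ft.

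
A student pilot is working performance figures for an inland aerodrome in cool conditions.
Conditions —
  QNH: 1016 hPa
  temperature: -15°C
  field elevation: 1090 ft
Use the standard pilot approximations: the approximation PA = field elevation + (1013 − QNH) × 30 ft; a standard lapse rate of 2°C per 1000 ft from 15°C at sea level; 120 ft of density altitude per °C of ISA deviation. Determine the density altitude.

Pressure altitude = 1090 + (1013 − 1016) × 30 = 1090 + (-90) = 1000 ft.
ISA temperature at 1000 ft = 15 − 2 × (1000/1000) = 13°C.
ISA deviation = -15 − 13 = -28°C.
Density altitude = 1000 + 120 × (-28) = -2360 ft.

-2360 ft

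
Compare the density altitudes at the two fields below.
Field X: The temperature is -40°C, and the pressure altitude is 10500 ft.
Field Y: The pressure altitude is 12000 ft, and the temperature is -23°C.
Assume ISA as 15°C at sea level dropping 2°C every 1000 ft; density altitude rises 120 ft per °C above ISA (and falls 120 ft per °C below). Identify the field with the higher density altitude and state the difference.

Field Y by 3900 ft

Field X: ISA temp = -6°C, deviation -34°C, DA = 10500 + 120 × (-34) = 6420 ft.
Field Y: ISA temp = -9°C, deviation -14°C, DA = 12000 + 120 × (-14) = 10320 ft.
Field Y is higher by 10320 − 6420 = 3900 ft.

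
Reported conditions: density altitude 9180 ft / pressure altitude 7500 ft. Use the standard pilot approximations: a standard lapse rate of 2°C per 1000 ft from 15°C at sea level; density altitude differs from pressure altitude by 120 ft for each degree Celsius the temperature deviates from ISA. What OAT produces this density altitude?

Density altitude − pressure altitude = 9180 − 7500 = +1680 ft.
At 120 ft/°C that is an ISA deviation of 1680/120 = +14°C.
ISA temperature at 7500 ft = 15 − 2 × (7500/1000) = 0°C.
OAT = ISA + deviation = 0 + (+14) = 14°C.

14°C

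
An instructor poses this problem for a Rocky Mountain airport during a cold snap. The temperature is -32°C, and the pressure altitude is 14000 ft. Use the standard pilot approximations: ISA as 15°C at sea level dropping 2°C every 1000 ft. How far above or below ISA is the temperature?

ISA-19°C

ISA temperature at 14000 ft = 15 − 2 × (14000/1000) = -13°C.
Deviation = OAT − ISA = -32 − (-13) = -19°C.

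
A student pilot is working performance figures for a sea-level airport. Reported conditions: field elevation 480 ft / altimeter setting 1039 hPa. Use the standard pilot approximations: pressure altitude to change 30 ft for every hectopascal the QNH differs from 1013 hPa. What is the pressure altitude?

-300 ft

Pressure correction = (1013 − 1039) × 30 = -780 ft.
Pressure altitude = 480 + (-780) = -300 ft.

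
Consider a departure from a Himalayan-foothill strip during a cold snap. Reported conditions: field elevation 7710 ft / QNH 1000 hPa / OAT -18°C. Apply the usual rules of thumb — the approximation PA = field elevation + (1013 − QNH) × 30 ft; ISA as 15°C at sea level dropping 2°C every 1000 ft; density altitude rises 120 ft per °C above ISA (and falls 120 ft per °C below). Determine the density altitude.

Pressure altitude = 7710 + (1013 − 1000) × 30 = 7710 + (+390) = 8100 ft.
ISA temperature at 8100 ft = 15 − 2 × (8100/1000) = -1.2°C.
ISA deviation = -18 − (-1.2) = -16.8°C.
Density altitude = 8100 + 120 × (-16.8) = 6084 ft.

6084 ft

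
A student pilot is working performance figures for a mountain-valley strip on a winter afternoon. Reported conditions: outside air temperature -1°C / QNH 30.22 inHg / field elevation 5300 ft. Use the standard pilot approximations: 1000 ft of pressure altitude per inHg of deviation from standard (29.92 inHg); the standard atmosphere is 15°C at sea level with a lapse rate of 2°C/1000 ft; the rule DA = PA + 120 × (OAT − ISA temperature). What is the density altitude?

Pressure altitude = 5300 + (29.92 − 30.22) × 1000 = 5300 + (-300) = 5000 ft.
ISA temperature at 5000 ft = 15 − 2 × (5000/1000) = 5°C.
ISA deviation = -1 − 5 = -6°C.
Density altitude = 5000 + 120 × (-6) = 4280 ft.

4280 ft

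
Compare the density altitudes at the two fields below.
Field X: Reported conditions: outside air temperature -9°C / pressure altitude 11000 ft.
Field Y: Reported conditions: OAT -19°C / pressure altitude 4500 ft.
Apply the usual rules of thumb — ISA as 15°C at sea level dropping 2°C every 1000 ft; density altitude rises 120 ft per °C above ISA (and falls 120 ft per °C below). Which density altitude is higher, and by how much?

Field X: ISA temp = -7°C, deviation -2°C, DA = 11000 + 120 × (-2) = 10760 ft.
Field Y: ISA temp = 6°C, deviation -25°C, DA = 4500 + 120 × (-25) = 1500 ft.
Field X is higher by 10760 − 1500 = 9260 ft.

Field X by 9260 ft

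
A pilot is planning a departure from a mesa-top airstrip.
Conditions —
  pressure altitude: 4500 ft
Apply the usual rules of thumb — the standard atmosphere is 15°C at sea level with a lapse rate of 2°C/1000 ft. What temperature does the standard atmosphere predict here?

ISA temperature = 15 − 2 × (4500/1000) = 15 − 9 = 6°C.

6°C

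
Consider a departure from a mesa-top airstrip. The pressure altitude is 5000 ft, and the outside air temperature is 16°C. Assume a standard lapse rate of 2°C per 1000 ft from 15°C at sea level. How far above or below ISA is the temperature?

ISA+11°C

ISA temperature at 5000 ft = 15 − 2 × (5000/1000) = 5°C.
Deviation = OAT − ISA = 16 − 5 = +11°C.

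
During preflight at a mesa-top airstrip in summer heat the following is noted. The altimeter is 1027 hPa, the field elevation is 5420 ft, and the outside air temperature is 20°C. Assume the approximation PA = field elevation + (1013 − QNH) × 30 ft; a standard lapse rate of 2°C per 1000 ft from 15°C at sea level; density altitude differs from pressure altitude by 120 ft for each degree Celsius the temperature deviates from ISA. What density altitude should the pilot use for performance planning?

6800 ft

Pressure altitude = 5420 + (1013 − 1027) × 30 = 5420 + (-420) = 5000 ft.
ISA temperature at 5000 ft = 15 − 2 × (5000/1000) = 5°C.
ISA deviation = 20 − 5 = +15°C.
Density altitude = 5000 + 120 × (15) = 6800 ft.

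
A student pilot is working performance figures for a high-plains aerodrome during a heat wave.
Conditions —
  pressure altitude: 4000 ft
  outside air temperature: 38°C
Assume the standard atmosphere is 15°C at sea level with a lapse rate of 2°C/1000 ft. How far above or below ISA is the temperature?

ISA temperature at 4000 ft = 15 − 2 × (4000/1000) = 7°C.
Deviation = OAT − ISA = 38 − 7 = +31°C.

ISA+31°C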